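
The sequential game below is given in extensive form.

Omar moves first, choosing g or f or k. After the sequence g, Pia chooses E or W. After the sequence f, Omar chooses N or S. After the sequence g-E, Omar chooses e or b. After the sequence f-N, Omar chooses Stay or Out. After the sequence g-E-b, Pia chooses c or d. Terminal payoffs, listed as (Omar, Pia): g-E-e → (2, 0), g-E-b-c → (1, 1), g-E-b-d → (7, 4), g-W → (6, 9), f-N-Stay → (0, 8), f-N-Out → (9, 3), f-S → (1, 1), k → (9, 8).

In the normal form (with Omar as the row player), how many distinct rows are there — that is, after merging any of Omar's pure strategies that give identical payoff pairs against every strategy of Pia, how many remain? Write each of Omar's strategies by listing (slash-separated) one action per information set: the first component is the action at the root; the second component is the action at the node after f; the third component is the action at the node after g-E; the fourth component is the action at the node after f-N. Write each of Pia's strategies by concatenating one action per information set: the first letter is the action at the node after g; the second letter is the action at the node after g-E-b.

6

Omar has 24 pure strategies: g/N/e/Stay, g/N/e/Out, g/N/b/Stay, g/N/b/Out, g/S/e/Stay, g/S/e/Out, g/S/b/Stay, g/S/b/Out, f/N/e/Stay, f/N/e/Out, f/N/b/Stay, f/N/b/Out, f/S/e/Stay, f/S/e/Out, f/S/b/Stay, f/S/b/Out, k/N/e/Stay, k/N/e/Out, k/N/b/Stay, k/N/b/Out, k/S/e/Stay, k/S/e/Out, k/S/b/Stay, k/S/b/Out. Columns: Ec, Ed, Wc, Wd.
{g/N/e/Stay, g/N/e/Out, g/S/e/Stay, g/S/e/Out} → row (2,0) (2,0) (6,9) (6,9)
{g/N/b/Stay, g/N/b/Out, g/S/b/Stay, g/S/b/Out} → row (1,1) (7,4) (6,9) (6,9)
{f/N/e/Stay, f/N/b/Stay} → row (0,8) (0,8) (0,8) (0,8)
{f/N/e/Out, f/N/b/Out} → row (9,3) (9,3) (9,3) (9,3)
{f/S/e/Stay, f/S/e/Out, f/S/b/Stay, f/S/b/Out} → row (1,1) (1,1) (1,1) (1,1)
{k/N/e/Stay, k/N/e/Out, k/N/b/Stay, k/N/b/Out, k/S/e/Stay, k/S/e/Out, k/S/b/Stay, k/S/b/Out} → row (9,8) (9,8) (9,8) (9,8)
That's 6 distinct rows out of 24 strategies.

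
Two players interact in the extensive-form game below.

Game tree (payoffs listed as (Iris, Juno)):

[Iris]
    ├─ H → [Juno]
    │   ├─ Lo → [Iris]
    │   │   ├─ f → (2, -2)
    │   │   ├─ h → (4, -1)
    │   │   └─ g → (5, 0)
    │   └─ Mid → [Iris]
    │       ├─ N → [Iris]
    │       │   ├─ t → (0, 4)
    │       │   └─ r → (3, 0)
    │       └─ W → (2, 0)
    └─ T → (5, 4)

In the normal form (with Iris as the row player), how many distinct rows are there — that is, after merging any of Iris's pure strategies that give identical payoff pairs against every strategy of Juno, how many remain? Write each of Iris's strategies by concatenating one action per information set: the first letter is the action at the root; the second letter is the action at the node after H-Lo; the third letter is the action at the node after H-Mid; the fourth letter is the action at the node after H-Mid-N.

10

Iris has 24 pure strategies: HfNt, HfNr, HfWt, HfWr, HhNt, HhNr, HhWt, HhWr, HgNt, HgNr, HgWt, HgWr, TfNt, TfNr, TfWt, TfWr, ThNt, ThNr, ThWt, ThWr, TgNt, TgNr, TgWt, TgWr. Columns: Lo, Mid.
{HfNt} → row (2,-2) (0,4)
{HfNr} → row (2,-2) (3,0)
{HfWt, HfWr} → row (2,-2) (2,0)
{HhNt} → row (4,-1) (0,4)
{HhNr} → row (4,-1) (3,0)
{HhWt, HhWr} → row (4,-1) (2,0)
{HgNt} → row (5,0) (0,4)
{HgNr} → row (5,0) (3,0)
{HgWt, HgWr} → row (5,0) (2,0)
{TfNt, TfNr, TfWt, TfWr, ThNt, ThNr, ThWt, ThWr, TgNt, TgNr, TgWt, TgWr} → row (5,4) (5,4)
That's 10 distinct rows out of 24 strategies.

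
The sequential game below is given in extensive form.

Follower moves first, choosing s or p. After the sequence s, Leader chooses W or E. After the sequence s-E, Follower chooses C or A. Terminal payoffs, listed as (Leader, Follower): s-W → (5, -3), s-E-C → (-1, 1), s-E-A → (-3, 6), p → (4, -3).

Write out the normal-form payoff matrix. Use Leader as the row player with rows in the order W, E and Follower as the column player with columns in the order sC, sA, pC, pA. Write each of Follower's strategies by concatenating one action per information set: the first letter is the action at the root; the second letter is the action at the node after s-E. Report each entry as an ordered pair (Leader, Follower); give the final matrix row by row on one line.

           sC       sA       pC       pA
   W   (5,-3)   (5,-3)   (4,-3)   (4,-3)
   E   (-1,1)   (-3,6)   (4,-3)   (4,-3)

W: (5,-3) (5,-3) (4,-3) (4,-3) | E: (-1,1) (-3,6) (4,-3) (4,-3)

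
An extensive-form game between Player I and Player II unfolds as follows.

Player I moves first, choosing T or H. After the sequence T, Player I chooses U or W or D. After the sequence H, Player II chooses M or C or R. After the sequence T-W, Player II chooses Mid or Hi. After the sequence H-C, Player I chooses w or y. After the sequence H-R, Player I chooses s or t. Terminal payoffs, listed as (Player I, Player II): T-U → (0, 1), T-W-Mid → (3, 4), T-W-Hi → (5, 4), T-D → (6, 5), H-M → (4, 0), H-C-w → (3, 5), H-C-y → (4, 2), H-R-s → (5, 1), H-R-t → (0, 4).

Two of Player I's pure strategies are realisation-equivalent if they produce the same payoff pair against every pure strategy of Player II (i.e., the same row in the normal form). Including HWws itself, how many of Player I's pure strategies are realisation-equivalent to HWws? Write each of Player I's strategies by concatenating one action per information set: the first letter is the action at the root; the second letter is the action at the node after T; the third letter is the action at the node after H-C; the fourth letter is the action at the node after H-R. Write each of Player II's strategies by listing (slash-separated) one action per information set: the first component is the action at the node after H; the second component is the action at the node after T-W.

Row for HWws (columns M/Mid, M/Hi, C/Mid, C/Hi, R/Mid, R/Hi): (4,0) (4,0) (3,5) (3,5) (5,1) (5,1).
Under HWws, Player I's choice at the node after T can never be reached regardless of what Player II does, so varying those choices leaves every outcome unchanged.
Holding the reachable choices fixed and varying the unreachable one freely already gives 3 equivalent strategies.
No other strategy reproduces this row, so those 3 are the full class: HUws, HWws, HDws.

3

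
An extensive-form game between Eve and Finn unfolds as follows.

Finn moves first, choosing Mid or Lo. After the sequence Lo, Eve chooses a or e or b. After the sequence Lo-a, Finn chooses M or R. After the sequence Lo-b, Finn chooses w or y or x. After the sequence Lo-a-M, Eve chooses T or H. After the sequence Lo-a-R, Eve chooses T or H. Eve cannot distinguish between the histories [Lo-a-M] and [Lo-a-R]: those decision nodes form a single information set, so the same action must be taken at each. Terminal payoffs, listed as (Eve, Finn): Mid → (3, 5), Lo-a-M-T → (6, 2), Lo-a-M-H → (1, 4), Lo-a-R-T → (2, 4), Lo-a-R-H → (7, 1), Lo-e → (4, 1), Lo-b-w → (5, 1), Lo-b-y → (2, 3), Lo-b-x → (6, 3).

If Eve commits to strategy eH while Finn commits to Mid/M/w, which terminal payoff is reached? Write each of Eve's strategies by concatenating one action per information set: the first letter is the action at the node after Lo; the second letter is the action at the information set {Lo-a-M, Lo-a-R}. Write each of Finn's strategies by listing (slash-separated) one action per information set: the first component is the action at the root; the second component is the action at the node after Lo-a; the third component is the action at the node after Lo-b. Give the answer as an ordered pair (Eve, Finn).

(3, 5)

Trace the play path from the root:
  Finn plays Mid
→ terminal payoff (3, 5).
(Eve's choice at the node after Lo is never reached on this path, so it doesn't affect the outcome.)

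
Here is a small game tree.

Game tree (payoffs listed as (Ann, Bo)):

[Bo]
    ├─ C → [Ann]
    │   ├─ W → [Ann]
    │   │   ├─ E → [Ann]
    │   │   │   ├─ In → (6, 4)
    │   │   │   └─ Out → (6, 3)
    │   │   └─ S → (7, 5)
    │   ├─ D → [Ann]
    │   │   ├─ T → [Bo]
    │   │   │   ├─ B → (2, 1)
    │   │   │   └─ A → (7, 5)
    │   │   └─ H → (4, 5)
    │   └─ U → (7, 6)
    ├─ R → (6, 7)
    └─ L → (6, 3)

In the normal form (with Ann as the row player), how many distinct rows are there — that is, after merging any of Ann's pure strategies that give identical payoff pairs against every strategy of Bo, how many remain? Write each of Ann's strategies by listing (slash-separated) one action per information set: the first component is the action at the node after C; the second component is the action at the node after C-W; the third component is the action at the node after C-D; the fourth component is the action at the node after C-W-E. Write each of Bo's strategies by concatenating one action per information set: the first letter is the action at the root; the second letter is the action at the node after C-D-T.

Ann has 24 pure strategies: W/E/T/In, W/E/T/Out, W/E/H/In, W/E/H/Out, W/S/T/In, W/S/T/Out, W/S/H/In, W/S/H/Out, D/E/T/In, D/E/T/Out, D/E/H/In, D/E/H/Out, D/S/T/In, D/S/T/Out, D/S/H/In, D/S/H/Out, U/E/T/In, U/E/T/Out, U/E/H/In, U/E/H/Out, U/S/T/In, U/S/T/Out, U/S/H/In, U/S/H/Out. Columns: CB, CA, RB, RA, LB, LA.
{W/E/T/In, W/E/H/In} → row (6,4) (6,4) (6,7) (6,7) (6,3) (6,3)
{W/E/T/Out, W/E/H/Out} → row (6,3) (6,3) (6,7) (6,7) (6,3) (6,3)
{W/S/T/In, W/S/T/Out, W/S/H/In, W/S/H/Out} → row (7,5) (7,5) (6,7) (6,7) (6,3) (6,3)
{D/E/T/In, D/E/T/Out, D/S/T/In, D/S/T/Out} → row (2,1) (7,5) (6,7) (6,7) (6,3) (6,3)
{D/E/H/In, D/E/H/Out, D/S/H/In, D/S/H/Out} → row (4,5) (4,5) (6,7) (6,7) (6,3) (6,3)
{U/E/T/In, U/E/T/Out, U/E/H/In, U/E/H/Out, U/S/T/In, U/S/T/Out, U/S/H/In, U/S/H/Out} → row (7,6) (7,6) (6,7) (6,7) (6,3) (6,3)
That's 6 distinct rows out of 24 strategies.

6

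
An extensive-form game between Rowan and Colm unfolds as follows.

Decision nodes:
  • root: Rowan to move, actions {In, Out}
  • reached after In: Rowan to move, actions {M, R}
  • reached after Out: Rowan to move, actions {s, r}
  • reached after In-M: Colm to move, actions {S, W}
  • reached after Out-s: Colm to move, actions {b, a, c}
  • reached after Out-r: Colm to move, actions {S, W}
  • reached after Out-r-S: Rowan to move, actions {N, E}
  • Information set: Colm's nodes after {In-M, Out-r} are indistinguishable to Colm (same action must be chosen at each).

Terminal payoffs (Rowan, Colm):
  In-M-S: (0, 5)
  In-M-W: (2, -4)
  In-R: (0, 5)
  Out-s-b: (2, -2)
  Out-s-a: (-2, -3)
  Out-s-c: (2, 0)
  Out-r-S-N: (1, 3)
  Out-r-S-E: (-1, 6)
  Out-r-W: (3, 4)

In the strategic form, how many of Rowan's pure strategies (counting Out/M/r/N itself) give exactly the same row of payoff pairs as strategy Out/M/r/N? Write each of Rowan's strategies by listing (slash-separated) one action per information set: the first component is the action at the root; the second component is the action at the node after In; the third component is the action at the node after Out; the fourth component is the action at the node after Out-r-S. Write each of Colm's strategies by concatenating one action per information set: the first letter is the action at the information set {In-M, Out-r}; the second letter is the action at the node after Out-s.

Row for Out/M/r/N (columns Sb, Sa, Sc, Wb, Wa, Wc): (1,3) (1,3) (1,3) (3,4) (3,4) (3,4).
Under Out/M/r/N, Rowan's choice at the node after In can never be reached regardless of what Colm does, so varying those choices leaves every outcome unchanged.
Holding the reachable choices fixed and varying the unreachable one freely already gives 2 equivalent strategies.
No other strategy reproduces this row, so those 2 are the full class: Out/M/r/N, Out/R/r/N.

2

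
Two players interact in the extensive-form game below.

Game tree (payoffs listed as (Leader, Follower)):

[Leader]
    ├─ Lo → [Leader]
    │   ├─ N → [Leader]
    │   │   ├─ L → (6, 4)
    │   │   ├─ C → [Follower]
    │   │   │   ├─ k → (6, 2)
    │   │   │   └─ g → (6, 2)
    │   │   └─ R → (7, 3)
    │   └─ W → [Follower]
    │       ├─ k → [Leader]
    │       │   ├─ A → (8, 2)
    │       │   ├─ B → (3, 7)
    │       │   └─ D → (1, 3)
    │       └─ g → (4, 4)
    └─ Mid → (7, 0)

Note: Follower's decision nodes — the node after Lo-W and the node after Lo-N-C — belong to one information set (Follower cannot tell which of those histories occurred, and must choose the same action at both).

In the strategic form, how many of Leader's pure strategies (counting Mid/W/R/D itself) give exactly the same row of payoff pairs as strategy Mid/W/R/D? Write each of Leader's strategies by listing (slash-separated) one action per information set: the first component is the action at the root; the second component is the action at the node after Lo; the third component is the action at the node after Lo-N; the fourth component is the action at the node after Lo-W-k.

Row for Mid/W/R/D (columns k, g): (7,0) (7,0).
Under Mid/W/R/D, Leader's choice at the node after Lo and at the node after Lo-N and at the node after Lo-W-k can never be reached regardless of what Follower does, so varying those choices leaves every outcome unchanged.
Holding the reachable choices fixed and varying the unreachable ones freely already gives 2 × 3 × 3 = 18 equivalent strategies.
No other strategy reproduces this row, so those 18 are the full class: Mid/N/L/A, Mid/N/L/B, Mid/N/L/D, Mid/N/C/A, Mid/N/C/B, Mid/N/C/D, Mid/N/R/A, Mid/N/R/B, Mid/N/R/D, Mid/W/L/A, Mid/W/L/B, Mid/W/L/D, Mid/W/C/A, Mid/W/C/B, Mid/W/C/D, Mid/W/R/A, Mid/W/R/B, Mid/W/R/D.

18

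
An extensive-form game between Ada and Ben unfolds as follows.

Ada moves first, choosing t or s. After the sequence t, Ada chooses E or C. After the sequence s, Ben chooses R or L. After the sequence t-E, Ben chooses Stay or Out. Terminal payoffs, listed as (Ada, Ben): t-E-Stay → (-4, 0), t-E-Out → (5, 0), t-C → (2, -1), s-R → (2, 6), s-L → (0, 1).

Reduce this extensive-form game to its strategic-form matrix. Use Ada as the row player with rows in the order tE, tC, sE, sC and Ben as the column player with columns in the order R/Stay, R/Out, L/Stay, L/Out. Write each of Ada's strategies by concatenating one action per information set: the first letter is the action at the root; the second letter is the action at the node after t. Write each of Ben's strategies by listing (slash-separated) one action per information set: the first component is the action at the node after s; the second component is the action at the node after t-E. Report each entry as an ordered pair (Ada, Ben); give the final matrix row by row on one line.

       R/Stay    R/Out   L/Stay    L/Out
  tE   (-4,0)    (5,0)   (-4,0)    (5,0)
  tC   (2,-1)   (2,-1)   (2,-1)   (2,-1)
  sE    (2,6)    (2,6)    (0,1)    (0,1)
  sC    (2,6)    (2,6)    (0,1)    (0,1)

tE: (-4,0) (5,0) (-4,0) (5,0) | tC: (2,-1) (2,-1) (2,-1) (2,-1) | sE: (2,6) (2,6) (0,1) (0,1) | sC: (2,6) (2,6) (0,1) (0,1)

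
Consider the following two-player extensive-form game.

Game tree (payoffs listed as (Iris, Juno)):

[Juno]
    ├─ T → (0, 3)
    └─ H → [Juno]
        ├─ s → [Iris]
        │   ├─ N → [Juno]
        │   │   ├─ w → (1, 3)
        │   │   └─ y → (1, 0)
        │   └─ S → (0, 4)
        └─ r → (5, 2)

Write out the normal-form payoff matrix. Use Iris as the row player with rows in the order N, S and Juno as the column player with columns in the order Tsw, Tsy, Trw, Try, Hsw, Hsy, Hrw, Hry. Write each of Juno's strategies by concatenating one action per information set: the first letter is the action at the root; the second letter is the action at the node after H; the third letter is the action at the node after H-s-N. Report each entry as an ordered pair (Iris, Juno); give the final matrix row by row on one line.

          Tsw      Tsy      Trw      Try      Hsw      Hsy      Hrw      Hry
   N    (0,3)    (0,3)    (0,3)    (0,3)    (1,3)    (1,0)    (5,2)    (5,2)
   S    (0,3)    (0,3)    (0,3)    (0,3)    (0,4)    (0,4)    (5,2)    (5,2)

N: (0,3) (0,3) (0,3) (0,3) (1,3) (1,0) (5,2) (5,2) | S: (0,3) (0,3) (0,3) (0,3) (0,4) (0,4) (5,2) (5,2)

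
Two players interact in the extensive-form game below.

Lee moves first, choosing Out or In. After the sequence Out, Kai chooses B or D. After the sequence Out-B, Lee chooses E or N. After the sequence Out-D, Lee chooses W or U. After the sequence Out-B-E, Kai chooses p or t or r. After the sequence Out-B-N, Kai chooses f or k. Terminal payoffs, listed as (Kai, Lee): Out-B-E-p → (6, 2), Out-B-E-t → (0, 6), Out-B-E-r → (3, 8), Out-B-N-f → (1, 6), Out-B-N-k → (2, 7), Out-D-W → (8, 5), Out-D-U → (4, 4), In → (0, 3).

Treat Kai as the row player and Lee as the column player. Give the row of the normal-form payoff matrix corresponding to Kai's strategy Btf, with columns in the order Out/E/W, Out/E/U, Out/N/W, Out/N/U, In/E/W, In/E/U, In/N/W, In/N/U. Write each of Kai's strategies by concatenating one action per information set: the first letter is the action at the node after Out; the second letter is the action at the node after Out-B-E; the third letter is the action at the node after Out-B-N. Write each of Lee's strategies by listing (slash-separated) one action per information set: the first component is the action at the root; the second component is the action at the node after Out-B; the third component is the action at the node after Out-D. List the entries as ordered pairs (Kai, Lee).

(0,6) (0,6) (1,6) (1,6) (0,3) (0,3) (0,3) (0,3)

vs Out/E/W: Lee plays Out → Kai plays B at [Out] → Lee plays E at [Out-B] → Kai plays t at [Out-B-E] → (0, 6)
vs Out/E/U: Lee plays Out → Kai plays B at [Out] → Lee plays E at [Out-B] → Kai plays t at [Out-B-E] → (0, 6)
vs Out/N/W: Lee plays Out → Kai plays B at [Out] → Lee plays N at [Out-B] → Kai plays f at [Out-B-N] → (1, 6)
vs Out/N/U: Lee plays Out → Kai plays B at [Out] → Lee plays N at [Out-B] → Kai plays f at [Out-B-N] → (1, 6)
vs In/E/W: Lee plays In → (0, 3)
vs In/E/U: Lee plays In → (0, 3)
vs In/N/W: Lee plays In → (0, 3)
vs In/N/U: Lee plays In → (0, 3)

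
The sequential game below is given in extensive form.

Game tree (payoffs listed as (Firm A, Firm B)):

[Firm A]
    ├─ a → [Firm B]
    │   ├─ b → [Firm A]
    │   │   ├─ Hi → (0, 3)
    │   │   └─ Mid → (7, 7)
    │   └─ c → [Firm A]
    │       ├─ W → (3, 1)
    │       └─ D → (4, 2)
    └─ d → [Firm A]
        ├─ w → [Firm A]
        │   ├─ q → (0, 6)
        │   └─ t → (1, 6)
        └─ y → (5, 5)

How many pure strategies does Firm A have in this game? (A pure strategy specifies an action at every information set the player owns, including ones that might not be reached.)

32

Firm A owns the root with actions {a, d} — two choices.
Firm A owns the node after d with actions {w, y} — two choices.
Firm A owns the node after a-b with actions {Hi, Mid} — two choices.
Firm A owns the node after a-c with actions {W, D} — two choices.
Firm A owns the node after d-w with actions {q, t} — two choices.
A pure strategy fixes one action at each information set independently, so the count is the product 2 × 2 × 2 × 2 × 2 = 32.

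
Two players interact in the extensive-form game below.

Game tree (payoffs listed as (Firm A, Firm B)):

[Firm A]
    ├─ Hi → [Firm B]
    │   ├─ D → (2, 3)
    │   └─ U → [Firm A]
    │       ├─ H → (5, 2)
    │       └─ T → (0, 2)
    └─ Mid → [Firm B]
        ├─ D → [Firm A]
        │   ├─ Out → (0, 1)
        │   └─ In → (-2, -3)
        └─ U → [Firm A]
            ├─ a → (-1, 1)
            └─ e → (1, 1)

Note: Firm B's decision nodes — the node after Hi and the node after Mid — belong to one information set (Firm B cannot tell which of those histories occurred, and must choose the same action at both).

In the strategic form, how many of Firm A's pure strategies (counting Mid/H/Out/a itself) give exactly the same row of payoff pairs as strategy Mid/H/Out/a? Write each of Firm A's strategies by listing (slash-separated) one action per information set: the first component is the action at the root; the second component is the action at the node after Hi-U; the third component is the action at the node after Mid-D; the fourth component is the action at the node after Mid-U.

2

Row for Mid/H/Out/a (columns D, U): (0,1) (-1,1).
Under Mid/H/Out/a, Firm A's choice at the node after Hi-U can never be reached regardless of what Firm B does, so varying those choices leaves every outcome unchanged.
Holding the reachable choices fixed and varying the unreachable one freely already gives 2 equivalent strategies.
No other strategy reproduces this row, so those 2 are the full class: Mid/H/Out/a, Mid/T/Out/a.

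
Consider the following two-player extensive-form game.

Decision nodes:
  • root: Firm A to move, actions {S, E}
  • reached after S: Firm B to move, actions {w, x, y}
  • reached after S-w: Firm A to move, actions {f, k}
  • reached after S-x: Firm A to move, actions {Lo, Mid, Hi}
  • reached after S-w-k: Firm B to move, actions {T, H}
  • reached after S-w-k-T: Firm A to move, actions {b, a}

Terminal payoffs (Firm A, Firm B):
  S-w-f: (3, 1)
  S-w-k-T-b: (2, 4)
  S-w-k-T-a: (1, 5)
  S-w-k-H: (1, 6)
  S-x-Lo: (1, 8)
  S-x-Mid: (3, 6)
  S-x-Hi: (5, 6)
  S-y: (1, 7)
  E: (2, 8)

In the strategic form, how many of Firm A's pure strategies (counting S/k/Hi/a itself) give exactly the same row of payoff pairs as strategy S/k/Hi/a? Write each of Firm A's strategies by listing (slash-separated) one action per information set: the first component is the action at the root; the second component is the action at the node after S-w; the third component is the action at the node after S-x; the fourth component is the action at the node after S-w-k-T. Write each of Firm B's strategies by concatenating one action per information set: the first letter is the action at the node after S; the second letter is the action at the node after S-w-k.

1

Row for S/k/Hi/a (columns wT, wH, xT, xH, yT, yH): (1,5) (1,6) (5,6) (5,6) (1,7) (1,7).
Every one of Firm A's information sets is on the play path for some reply by Firm B when Firm A follows S/k/Hi/a.
Changing the action at any of them therefore changes at least one column, so only S/k/Hi/a itself gives this row.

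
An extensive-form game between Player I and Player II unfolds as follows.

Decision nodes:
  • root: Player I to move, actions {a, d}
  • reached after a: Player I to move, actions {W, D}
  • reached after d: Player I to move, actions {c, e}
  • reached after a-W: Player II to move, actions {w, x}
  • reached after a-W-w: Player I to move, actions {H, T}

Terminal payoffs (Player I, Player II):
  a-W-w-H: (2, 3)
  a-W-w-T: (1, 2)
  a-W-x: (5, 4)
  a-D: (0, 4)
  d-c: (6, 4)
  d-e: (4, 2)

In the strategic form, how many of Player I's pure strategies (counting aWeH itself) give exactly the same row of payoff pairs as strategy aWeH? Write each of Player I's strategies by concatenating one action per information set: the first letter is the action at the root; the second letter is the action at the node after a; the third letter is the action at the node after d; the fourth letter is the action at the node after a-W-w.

2

Row for aWeH (columns w, x): (2,3) (5,4).
Under aWeH, Player I's choice at the node after d can never be reached regardless of what Player II does, so varying those choices leaves every outcome unchanged.
Holding the reachable choices fixed and varying the unreachable one freely already gives 2 equivalent strategies.
No other strategy reproduces this row, so those 2 are the full class: aWcH, aWeH.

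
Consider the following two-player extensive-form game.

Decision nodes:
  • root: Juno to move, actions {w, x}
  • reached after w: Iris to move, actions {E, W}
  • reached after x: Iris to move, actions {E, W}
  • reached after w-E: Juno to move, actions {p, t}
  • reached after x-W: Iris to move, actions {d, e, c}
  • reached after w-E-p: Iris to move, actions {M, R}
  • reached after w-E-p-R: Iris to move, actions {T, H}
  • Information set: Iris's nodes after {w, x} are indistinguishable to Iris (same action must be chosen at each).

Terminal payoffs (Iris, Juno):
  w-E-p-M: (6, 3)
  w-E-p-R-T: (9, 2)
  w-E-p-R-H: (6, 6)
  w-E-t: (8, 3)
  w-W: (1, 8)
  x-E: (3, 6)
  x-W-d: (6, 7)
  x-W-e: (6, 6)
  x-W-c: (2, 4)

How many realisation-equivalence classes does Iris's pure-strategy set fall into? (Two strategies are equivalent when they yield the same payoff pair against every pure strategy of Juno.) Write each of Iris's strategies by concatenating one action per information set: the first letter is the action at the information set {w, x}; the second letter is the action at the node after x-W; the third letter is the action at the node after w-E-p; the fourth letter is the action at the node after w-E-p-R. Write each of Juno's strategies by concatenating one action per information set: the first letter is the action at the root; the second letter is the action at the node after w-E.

6

Iris has 24 pure strategies: EdMT, EdMH, EdRT, EdRH, EeMT, EeMH, EeRT, EeRH, EcMT, EcMH, EcRT, EcRH, WdMT, WdMH, WdRT, WdRH, WeMT, WeMH, WeRT, WeRH, WcMT, WcMH, WcRT, WcRH. Columns: wp, wt, xp, xt.
{EdMT, EdMH, EeMT, EeMH, EcMT, EcMH} → row (6,3) (8,3) (3,6) (3,6)
{EdRT, EeRT, EcRT} → row (9,2) (8,3) (3,6) (3,6)
{EdRH, EeRH, EcRH} → row (6,6) (8,3) (3,6) (3,6)
{WdMT, WdMH, WdRT, WdRH} → row (1,8) (1,8) (6,7) (6,7)
{WeMT, WeMH, WeRT, WeRH} → row (1,8) (1,8) (6,6) (6,6)
{WcMT, WcMH, WcRT, WcRH} → row (1,8) (1,8) (2,4) (2,4)
That's 6 distinct rows out of 24 strategies.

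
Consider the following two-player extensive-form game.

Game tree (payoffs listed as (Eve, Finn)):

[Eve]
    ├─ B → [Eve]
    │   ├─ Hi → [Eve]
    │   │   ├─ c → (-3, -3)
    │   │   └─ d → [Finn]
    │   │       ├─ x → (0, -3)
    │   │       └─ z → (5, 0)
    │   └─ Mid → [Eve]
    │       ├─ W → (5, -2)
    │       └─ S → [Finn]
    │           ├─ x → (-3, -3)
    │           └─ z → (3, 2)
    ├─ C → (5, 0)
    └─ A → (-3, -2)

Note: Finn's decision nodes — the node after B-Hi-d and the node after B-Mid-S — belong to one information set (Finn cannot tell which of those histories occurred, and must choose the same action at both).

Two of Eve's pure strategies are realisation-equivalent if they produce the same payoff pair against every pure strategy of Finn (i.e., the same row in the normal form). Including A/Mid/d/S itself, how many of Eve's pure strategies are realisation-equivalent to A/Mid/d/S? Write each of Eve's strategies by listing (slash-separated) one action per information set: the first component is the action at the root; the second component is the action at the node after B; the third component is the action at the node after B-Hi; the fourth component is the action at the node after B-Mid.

8

Row for A/Mid/d/S (columns x, z): (-3,-2) (-3,-2).
Under A/Mid/d/S, Eve's choice at the node after B and at the node after B-Hi and at the node after B-Mid can never be reached regardless of what Finn does, so varying those choices leaves every outcome unchanged.
Holding the reachable choices fixed and varying the unreachable ones freely already gives 2 × 2 × 2 = 8 equivalent strategies.
No other strategy reproduces this row, so those 8 are the full class: A/Hi/c/W, A/Hi/c/S, A/Hi/d/W, A/Hi/d/S, A/Mid/c/W, A/Mid/c/S, A/Mid/d/W, A/Mid/d/S.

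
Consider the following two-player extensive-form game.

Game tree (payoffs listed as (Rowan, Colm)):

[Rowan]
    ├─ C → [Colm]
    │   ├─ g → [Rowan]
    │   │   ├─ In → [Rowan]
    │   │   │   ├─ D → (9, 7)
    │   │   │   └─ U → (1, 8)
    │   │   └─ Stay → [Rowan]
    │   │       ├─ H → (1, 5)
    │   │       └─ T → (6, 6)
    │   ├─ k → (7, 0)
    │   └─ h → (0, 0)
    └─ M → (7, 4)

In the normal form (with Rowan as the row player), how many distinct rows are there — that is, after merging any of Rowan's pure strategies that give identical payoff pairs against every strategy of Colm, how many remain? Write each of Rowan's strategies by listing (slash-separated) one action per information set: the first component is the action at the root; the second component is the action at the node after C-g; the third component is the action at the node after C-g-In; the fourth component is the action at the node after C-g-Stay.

Rowan has 16 pure strategies: C/In/D/H, C/In/D/T, C/In/U/H, C/In/U/T, C/Stay/D/H, C/Stay/D/T, C/Stay/U/H, C/Stay/U/T, M/In/D/H, M/In/D/T, M/In/U/H, M/In/U/T, M/Stay/D/H, M/Stay/D/T, M/Stay/U/H, M/Stay/U/T. Columns: g, k, h.
{C/In/D/H, C/In/D/T} → row (9,7) (7,0) (0,0)
{C/In/U/H, C/In/U/T} → row (1,8) (7,0) (0,0)
{C/Stay/D/H, C/Stay/U/H} → row (1,5) (7,0) (0,0)
{C/Stay/D/T, C/Stay/U/T} → row (6,6) (7,0) (0,0)
{M/In/D/H, M/In/D/T, M/In/U/H, M/In/U/T, M/Stay/D/H, M/Stay/D/T, M/Stay/U/H, M/Stay/U/T} → row (7,4) (7,4) (7,4)
That's 5 distinct rows out of 16 strategies.

5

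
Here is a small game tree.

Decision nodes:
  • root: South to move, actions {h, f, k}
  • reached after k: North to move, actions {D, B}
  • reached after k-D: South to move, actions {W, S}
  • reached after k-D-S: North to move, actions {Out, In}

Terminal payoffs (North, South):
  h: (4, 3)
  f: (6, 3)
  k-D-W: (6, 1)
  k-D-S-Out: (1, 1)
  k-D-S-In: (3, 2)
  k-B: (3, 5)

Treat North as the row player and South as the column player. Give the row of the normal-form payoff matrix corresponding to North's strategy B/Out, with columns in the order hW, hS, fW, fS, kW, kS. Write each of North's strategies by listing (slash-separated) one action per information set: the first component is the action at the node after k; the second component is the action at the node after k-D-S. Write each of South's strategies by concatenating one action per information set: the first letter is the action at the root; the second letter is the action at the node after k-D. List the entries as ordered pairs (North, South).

vs hW: South plays h → (4, 3)
vs hS: South plays h → (4, 3)
vs fW: South plays f → (6, 3)
vs fS: South plays f → (6, 3)
vs kW: South plays k → North plays B at [k] → (3, 5)
vs kS: South plays k → North plays B at [k] → (3, 5)

(4,3) (4,3) (6,3) (6,3) (3,5) (3,5)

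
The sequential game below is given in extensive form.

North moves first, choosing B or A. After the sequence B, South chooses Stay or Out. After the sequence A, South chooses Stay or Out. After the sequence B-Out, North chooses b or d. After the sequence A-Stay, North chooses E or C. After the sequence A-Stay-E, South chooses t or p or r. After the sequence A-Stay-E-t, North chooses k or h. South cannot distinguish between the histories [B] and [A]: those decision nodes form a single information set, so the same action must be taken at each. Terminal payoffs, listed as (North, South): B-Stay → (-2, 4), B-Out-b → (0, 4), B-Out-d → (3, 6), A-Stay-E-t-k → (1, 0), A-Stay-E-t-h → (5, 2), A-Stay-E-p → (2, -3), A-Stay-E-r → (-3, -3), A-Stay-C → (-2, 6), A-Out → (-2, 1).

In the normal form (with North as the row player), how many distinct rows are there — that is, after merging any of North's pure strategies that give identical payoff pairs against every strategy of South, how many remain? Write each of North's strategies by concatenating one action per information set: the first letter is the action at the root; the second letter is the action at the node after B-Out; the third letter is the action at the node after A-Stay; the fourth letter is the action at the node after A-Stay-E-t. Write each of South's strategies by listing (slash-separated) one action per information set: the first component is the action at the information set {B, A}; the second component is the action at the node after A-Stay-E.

North has 16 pure strategies: BbEk, BbEh, BbCk, BbCh, BdEk, BdEh, BdCk, BdCh, AbEk, AbEh, AbCk, AbCh, AdEk, AdEh, AdCk, AdCh. Columns: Stay/t, Stay/p, Stay/r, Out/t, Out/p, Out/r.
{BbEk, BbEh, BbCk, BbCh} → row (-2,4) (-2,4) (-2,4) (0,4) (0,4) (0,4)
{BdEk, BdEh, BdCk, BdCh} → row (-2,4) (-2,4) (-2,4) (3,6) (3,6) (3,6)
{AbEk, AdEk} → row (1,0) (2,-3) (-3,-3) (-2,1) (-2,1) (-2,1)
{AbEh, AdEh} → row (5,2) (2,-3) (-3,-3) (-2,1) (-2,1) (-2,1)
{AbCk, AbCh, AdCk, AdCh} → row (-2,6) (-2,6) (-2,6) (-2,1) (-2,1) (-2,1)
That's 5 distinct rows out of 16 strategies.

5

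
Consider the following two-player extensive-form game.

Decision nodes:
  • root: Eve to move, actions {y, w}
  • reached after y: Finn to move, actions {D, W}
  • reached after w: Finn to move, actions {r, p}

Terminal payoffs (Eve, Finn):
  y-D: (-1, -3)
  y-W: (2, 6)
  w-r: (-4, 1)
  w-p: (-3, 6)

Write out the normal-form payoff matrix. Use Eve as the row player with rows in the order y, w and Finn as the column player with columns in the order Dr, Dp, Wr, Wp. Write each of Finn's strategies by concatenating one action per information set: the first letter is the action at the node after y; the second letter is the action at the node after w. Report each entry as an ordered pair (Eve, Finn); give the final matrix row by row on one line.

y: (-1,-3) (-1,-3) (2,6) (2,6) | w: (-4,1) (-3,6) (-4,1) (-3,6)

Row y: Dr→(-1,-3), Dp→(-1,-3), Wr→(2,6), Wp→(2,6)
Row w: Dr→(-4,1), Dp→(-3,6), Wr→(-4,1), Wp→(-3,6)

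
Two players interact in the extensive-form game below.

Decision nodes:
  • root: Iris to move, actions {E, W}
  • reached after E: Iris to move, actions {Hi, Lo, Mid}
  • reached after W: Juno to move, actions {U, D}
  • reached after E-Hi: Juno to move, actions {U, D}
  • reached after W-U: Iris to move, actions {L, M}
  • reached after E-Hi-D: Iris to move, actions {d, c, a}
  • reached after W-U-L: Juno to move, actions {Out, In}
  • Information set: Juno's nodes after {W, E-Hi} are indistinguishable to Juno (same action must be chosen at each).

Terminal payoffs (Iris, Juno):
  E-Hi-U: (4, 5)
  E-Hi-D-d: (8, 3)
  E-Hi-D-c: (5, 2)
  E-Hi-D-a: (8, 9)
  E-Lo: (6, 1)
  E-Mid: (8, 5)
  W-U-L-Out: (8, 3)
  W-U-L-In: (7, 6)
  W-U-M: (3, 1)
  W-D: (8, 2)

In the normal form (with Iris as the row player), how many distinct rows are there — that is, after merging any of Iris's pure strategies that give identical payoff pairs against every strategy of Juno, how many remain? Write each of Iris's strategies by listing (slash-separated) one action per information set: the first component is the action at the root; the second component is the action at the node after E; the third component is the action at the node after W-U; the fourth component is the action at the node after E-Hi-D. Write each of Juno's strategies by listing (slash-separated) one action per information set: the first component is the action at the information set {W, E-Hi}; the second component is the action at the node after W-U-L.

7

Iris has 36 pure strategies: E/Hi/L/d, E/Hi/L/c, E/Hi/L/a, E/Hi/M/d, E/Hi/M/c, E/Hi/M/a, E/Lo/L/d, E/Lo/L/c, E/Lo/L/a, E/Lo/M/d, E/Lo/M/c, E/Lo/M/a, E/Mid/L/d, E/Mid/L/c, E/Mid/L/a, E/Mid/M/d, E/Mid/M/c, E/Mid/M/a, W/Hi/L/d, W/Hi/L/c, W/Hi/L/a, W/Hi/M/d, W/Hi/M/c, W/Hi/M/a, W/Lo/L/d, W/Lo/L/c, W/Lo/L/a, W/Lo/M/d, W/Lo/M/c, W/Lo/M/a, W/Mid/L/d, W/Mid/L/c, W/Mid/L/a, W/Mid/M/d, W/Mid/M/c, W/Mid/M/a. Columns: U/Out, U/In, D/Out, D/In.
{E/Hi/L/d, E/Hi/M/d} → row (4,5) (4,5) (8,3) (8,3)
{E/Hi/L/c, E/Hi/M/c} → row (4,5) (4,5) (5,2) (5,2)
{E/Hi/L/a, E/Hi/M/a} → row (4,5) (4,5) (8,9) (8,9)
{E/Lo/L/d, E/Lo/L/c, E/Lo/L/a, E/Lo/M/d, E/Lo/M/c, E/Lo/M/a} → row (6,1) (6,1) (6,1) (6,1)
{E/Mid/L/d, E/Mid/L/c, E/Mid/L/a, E/Mid/M/d, E/Mid/M/c, E/Mid/M/a} → row (8,5) (8,5) (8,5) (8,5)
{W/Hi/L/d, W/Hi/L/c, W/Hi/L/a, W/Lo/L/d, W/Lo/L/c, W/Lo/L/a, W/Mid/L/d, W/Mid/L/c, W/Mid/L/a} → row (8,3) (7,6) (8,2) (8,2)
{W/Hi/M/d, W/Hi/M/c, W/Hi/M/a, W/Lo/M/d, W/Lo/M/c, W/Lo/M/a, W/Mid/M/d, W/Mid/M/c, W/Mid/M/a} → row (3,1) (3,1) (8,2) (8,2)
That's 7 distinct rows out of 36 strategies.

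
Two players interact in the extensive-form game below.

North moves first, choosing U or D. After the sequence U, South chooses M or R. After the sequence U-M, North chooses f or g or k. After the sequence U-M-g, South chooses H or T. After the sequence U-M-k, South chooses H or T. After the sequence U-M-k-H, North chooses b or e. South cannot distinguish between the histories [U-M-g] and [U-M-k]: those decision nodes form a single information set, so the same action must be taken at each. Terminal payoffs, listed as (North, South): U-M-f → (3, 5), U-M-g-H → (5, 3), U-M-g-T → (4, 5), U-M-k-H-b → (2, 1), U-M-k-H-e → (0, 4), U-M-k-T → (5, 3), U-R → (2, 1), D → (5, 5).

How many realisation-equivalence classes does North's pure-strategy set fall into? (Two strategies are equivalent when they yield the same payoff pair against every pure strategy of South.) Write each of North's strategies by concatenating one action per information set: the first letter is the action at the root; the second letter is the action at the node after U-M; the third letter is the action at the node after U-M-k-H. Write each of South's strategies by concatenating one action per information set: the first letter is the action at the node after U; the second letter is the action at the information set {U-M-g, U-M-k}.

North has 12 pure strategies: Ufb, Ufe, Ugb, Uge, Ukb, Uke, Dfb, Dfe, Dgb, Dge, Dkb, Dke. Columns: MH, MT, RH, RT.
{Ufb, Ufe} → row (3,5) (3,5) (2,1) (2,1)
{Ugb, Uge} → row (5,3) (4,5) (2,1) (2,1)
{Ukb} → row (2,1) (5,3) (2,1) (2,1)
{Uke} → row (0,4) (5,3) (2,1) (2,1)
{Dfb, Dfe, Dgb, Dge, Dkb, Dke} → row (5,5) (5,5) (5,5) (5,5)
That's 5 distinct rows out of 12 strategies.

5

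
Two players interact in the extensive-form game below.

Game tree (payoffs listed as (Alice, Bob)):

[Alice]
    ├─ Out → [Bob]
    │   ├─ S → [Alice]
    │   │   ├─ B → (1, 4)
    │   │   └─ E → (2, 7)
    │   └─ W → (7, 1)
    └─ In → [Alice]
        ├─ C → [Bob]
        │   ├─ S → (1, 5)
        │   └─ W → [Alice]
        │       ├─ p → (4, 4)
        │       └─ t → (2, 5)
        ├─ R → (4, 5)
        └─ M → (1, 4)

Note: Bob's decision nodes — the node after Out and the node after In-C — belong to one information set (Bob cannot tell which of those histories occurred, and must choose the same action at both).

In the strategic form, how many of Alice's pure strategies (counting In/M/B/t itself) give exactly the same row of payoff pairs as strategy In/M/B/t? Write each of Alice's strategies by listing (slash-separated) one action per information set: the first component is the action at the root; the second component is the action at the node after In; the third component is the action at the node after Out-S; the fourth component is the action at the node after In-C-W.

4

Row for In/M/B/t (columns S, W): (1,4) (1,4).
Under In/M/B/t, Alice's choice at the node after Out-S and at the node after In-C-W can never be reached regardless of what Bob does, so varying those choices leaves every outcome unchanged.
Holding the reachable choices fixed and varying the unreachable ones freely already gives 2 × 2 = 4 equivalent strategies.
No other strategy reproduces this row, so those 4 are the full class: In/M/B/p, In/M/B/t, In/M/E/p, In/M/E/t.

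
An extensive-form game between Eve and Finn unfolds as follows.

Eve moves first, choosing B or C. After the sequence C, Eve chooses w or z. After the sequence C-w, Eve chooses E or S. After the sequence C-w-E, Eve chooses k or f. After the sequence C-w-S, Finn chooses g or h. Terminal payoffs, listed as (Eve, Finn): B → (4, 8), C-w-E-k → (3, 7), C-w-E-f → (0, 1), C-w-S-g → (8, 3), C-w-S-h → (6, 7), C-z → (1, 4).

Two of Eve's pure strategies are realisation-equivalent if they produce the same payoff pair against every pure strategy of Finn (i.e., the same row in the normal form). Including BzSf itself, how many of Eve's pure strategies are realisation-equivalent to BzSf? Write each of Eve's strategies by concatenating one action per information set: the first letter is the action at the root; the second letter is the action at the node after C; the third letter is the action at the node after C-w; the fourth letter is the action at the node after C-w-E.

Row for BzSf (columns g, h): (4,8) (4,8).
Under BzSf, Eve's choice at the node after C and at the node after C-w and at the node after C-w-E can never be reached regardless of what Finn does, so varying those choices leaves every outcome unchanged.
Holding the reachable choices fixed and varying the unreachable ones freely already gives 2 × 2 × 2 = 8 equivalent strategies.
No other strategy reproduces this row, so those 8 are the full class: BwEk, BwEf, BwSk, BwSf, BzEk, BzEf, BzSk, BzSf.

8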